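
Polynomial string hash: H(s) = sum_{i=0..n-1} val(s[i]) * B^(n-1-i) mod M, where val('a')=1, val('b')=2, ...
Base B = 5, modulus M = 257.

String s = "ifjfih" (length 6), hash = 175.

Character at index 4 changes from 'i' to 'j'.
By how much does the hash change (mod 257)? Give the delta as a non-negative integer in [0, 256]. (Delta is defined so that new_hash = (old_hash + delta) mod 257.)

Answer: 5

Derivation:
Delta formula: (val(new) - val(old)) * B^(n-1-k) mod M
  val('j') - val('i') = 10 - 9 = 1
  B^(n-1-k) = 5^1 mod 257 = 5
  Delta = 1 * 5 mod 257 = 5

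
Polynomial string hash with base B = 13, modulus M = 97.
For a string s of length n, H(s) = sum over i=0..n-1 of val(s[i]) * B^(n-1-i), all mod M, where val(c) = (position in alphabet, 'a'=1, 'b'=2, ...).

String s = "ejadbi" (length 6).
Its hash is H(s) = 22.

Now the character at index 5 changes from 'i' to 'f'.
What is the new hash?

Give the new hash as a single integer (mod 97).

Answer: 19

Derivation:
val('i') = 9, val('f') = 6
Position k = 5, exponent = n-1-k = 0
B^0 mod M = 13^0 mod 97 = 1
Delta = (6 - 9) * 1 mod 97 = 94
New hash = (22 + 94) mod 97 = 19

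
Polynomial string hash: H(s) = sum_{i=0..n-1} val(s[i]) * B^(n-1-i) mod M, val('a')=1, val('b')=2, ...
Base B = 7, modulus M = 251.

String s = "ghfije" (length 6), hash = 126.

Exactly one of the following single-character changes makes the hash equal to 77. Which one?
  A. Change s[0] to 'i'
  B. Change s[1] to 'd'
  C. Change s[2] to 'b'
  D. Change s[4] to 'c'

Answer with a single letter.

Answer: D

Derivation:
Option A: s[0]='g'->'i', delta=(9-7)*7^5 mod 251 = 231, hash=126+231 mod 251 = 106
Option B: s[1]='h'->'d', delta=(4-8)*7^4 mod 251 = 185, hash=126+185 mod 251 = 60
Option C: s[2]='f'->'b', delta=(2-6)*7^3 mod 251 = 134, hash=126+134 mod 251 = 9
Option D: s[4]='j'->'c', delta=(3-10)*7^1 mod 251 = 202, hash=126+202 mod 251 = 77 <-- target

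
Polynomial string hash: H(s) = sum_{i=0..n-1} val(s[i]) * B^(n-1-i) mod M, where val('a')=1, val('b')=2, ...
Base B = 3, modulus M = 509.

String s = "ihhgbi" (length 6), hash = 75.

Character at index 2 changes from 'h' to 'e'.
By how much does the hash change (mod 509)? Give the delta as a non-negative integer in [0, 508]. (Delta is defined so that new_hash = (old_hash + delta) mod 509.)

Answer: 428

Derivation:
Delta formula: (val(new) - val(old)) * B^(n-1-k) mod M
  val('e') - val('h') = 5 - 8 = -3
  B^(n-1-k) = 3^3 mod 509 = 27
  Delta = -3 * 27 mod 509 = 428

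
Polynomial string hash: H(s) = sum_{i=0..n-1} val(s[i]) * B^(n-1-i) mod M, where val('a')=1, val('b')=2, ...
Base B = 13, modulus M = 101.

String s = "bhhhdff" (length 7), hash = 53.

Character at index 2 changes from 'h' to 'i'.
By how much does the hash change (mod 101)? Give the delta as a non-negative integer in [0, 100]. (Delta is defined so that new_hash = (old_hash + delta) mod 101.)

Answer: 79

Derivation:
Delta formula: (val(new) - val(old)) * B^(n-1-k) mod M
  val('i') - val('h') = 9 - 8 = 1
  B^(n-1-k) = 13^4 mod 101 = 79
  Delta = 1 * 79 mod 101 = 79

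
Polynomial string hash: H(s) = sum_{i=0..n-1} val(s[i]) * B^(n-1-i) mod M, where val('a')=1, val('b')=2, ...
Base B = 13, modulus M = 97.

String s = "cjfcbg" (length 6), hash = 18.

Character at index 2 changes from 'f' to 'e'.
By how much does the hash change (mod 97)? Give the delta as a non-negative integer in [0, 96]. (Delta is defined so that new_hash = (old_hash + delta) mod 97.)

Delta formula: (val(new) - val(old)) * B^(n-1-k) mod M
  val('e') - val('f') = 5 - 6 = -1
  B^(n-1-k) = 13^3 mod 97 = 63
  Delta = -1 * 63 mod 97 = 34

Answer: 34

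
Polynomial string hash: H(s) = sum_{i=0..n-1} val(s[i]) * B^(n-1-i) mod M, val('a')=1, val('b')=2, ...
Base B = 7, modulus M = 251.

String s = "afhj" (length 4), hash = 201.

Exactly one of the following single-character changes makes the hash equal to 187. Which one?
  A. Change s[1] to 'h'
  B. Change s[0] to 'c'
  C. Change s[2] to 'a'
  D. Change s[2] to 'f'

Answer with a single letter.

Option A: s[1]='f'->'h', delta=(8-6)*7^2 mod 251 = 98, hash=201+98 mod 251 = 48
Option B: s[0]='a'->'c', delta=(3-1)*7^3 mod 251 = 184, hash=201+184 mod 251 = 134
Option C: s[2]='h'->'a', delta=(1-8)*7^1 mod 251 = 202, hash=201+202 mod 251 = 152
Option D: s[2]='h'->'f', delta=(6-8)*7^1 mod 251 = 237, hash=201+237 mod 251 = 187 <-- target

Answer: D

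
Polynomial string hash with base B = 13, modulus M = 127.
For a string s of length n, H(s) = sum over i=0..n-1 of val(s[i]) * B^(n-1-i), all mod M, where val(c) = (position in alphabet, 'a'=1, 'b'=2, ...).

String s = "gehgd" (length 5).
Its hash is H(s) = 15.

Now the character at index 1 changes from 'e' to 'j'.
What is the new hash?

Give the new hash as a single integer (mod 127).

Answer: 78

Derivation:
val('e') = 5, val('j') = 10
Position k = 1, exponent = n-1-k = 3
B^3 mod M = 13^3 mod 127 = 38
Delta = (10 - 5) * 38 mod 127 = 63
New hash = (15 + 63) mod 127 = 78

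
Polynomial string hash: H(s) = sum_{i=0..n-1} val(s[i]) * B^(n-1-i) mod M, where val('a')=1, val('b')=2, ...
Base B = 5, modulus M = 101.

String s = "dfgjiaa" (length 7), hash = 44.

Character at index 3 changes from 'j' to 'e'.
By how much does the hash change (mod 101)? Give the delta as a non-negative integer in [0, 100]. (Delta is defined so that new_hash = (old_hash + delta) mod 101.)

Delta formula: (val(new) - val(old)) * B^(n-1-k) mod M
  val('e') - val('j') = 5 - 10 = -5
  B^(n-1-k) = 5^3 mod 101 = 24
  Delta = -5 * 24 mod 101 = 82

Answer: 82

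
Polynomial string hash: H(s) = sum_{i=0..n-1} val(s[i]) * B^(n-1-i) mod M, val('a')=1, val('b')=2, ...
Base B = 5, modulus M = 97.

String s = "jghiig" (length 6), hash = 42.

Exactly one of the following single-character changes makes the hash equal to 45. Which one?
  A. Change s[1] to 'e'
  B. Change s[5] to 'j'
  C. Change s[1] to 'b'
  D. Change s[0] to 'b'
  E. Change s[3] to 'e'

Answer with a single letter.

Option A: s[1]='g'->'e', delta=(5-7)*5^4 mod 97 = 11, hash=42+11 mod 97 = 53
Option B: s[5]='g'->'j', delta=(10-7)*5^0 mod 97 = 3, hash=42+3 mod 97 = 45 <-- target
Option C: s[1]='g'->'b', delta=(2-7)*5^4 mod 97 = 76, hash=42+76 mod 97 = 21
Option D: s[0]='j'->'b', delta=(2-10)*5^5 mod 97 = 26, hash=42+26 mod 97 = 68
Option E: s[3]='i'->'e', delta=(5-9)*5^2 mod 97 = 94, hash=42+94 mod 97 = 39

Answer: B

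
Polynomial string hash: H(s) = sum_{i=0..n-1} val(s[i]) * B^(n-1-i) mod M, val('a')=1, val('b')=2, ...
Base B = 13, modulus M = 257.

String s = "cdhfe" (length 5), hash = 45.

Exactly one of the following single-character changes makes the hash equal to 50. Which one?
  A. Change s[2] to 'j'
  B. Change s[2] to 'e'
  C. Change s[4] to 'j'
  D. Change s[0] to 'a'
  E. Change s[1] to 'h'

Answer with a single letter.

Answer: C

Derivation:
Option A: s[2]='h'->'j', delta=(10-8)*13^2 mod 257 = 81, hash=45+81 mod 257 = 126
Option B: s[2]='h'->'e', delta=(5-8)*13^2 mod 257 = 7, hash=45+7 mod 257 = 52
Option C: s[4]='e'->'j', delta=(10-5)*13^0 mod 257 = 5, hash=45+5 mod 257 = 50 <-- target
Option D: s[0]='c'->'a', delta=(1-3)*13^4 mod 257 = 189, hash=45+189 mod 257 = 234
Option E: s[1]='d'->'h', delta=(8-4)*13^3 mod 257 = 50, hash=45+50 mod 257 = 95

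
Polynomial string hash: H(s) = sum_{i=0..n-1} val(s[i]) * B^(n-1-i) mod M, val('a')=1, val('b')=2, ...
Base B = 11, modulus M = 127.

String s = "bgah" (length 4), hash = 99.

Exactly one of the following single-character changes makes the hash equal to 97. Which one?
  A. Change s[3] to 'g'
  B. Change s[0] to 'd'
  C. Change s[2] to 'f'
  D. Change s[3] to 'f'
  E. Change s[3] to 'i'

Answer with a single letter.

Answer: D

Derivation:
Option A: s[3]='h'->'g', delta=(7-8)*11^0 mod 127 = 126, hash=99+126 mod 127 = 98
Option B: s[0]='b'->'d', delta=(4-2)*11^3 mod 127 = 122, hash=99+122 mod 127 = 94
Option C: s[2]='a'->'f', delta=(6-1)*11^1 mod 127 = 55, hash=99+55 mod 127 = 27
Option D: s[3]='h'->'f', delta=(6-8)*11^0 mod 127 = 125, hash=99+125 mod 127 = 97 <-- target
Option E: s[3]='h'->'i', delta=(9-8)*11^0 mod 127 = 1, hash=99+1 mod 127 = 100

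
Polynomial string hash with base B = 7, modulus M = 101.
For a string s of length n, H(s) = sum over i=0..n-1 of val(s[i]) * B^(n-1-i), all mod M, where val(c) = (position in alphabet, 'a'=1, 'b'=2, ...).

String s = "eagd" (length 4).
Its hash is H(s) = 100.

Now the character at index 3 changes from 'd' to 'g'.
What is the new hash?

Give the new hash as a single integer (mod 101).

val('d') = 4, val('g') = 7
Position k = 3, exponent = n-1-k = 0
B^0 mod M = 7^0 mod 101 = 1
Delta = (7 - 4) * 1 mod 101 = 3
New hash = (100 + 3) mod 101 = 2

Answer: 2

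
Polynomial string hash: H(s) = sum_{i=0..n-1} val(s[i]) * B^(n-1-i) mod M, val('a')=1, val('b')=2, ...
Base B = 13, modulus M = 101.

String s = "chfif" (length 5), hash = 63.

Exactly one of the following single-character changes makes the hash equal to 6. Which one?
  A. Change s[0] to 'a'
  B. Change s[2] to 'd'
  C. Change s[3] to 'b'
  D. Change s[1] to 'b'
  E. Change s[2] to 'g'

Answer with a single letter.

Answer: A

Derivation:
Option A: s[0]='c'->'a', delta=(1-3)*13^4 mod 101 = 44, hash=63+44 mod 101 = 6 <-- target
Option B: s[2]='f'->'d', delta=(4-6)*13^2 mod 101 = 66, hash=63+66 mod 101 = 28
Option C: s[3]='i'->'b', delta=(2-9)*13^1 mod 101 = 10, hash=63+10 mod 101 = 73
Option D: s[1]='h'->'b', delta=(2-8)*13^3 mod 101 = 49, hash=63+49 mod 101 = 11
Option E: s[2]='f'->'g', delta=(7-6)*13^2 mod 101 = 68, hash=63+68 mod 101 = 30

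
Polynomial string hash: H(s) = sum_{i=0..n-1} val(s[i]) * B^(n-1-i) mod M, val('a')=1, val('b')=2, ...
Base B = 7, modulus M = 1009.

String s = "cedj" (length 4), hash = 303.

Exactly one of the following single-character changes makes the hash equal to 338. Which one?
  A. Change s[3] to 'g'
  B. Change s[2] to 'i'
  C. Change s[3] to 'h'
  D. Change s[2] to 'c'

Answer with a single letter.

Answer: B

Derivation:
Option A: s[3]='j'->'g', delta=(7-10)*7^0 mod 1009 = 1006, hash=303+1006 mod 1009 = 300
Option B: s[2]='d'->'i', delta=(9-4)*7^1 mod 1009 = 35, hash=303+35 mod 1009 = 338 <-- target
Option C: s[3]='j'->'h', delta=(8-10)*7^0 mod 1009 = 1007, hash=303+1007 mod 1009 = 301
Option D: s[2]='d'->'c', delta=(3-4)*7^1 mod 1009 = 1002, hash=303+1002 mod 1009 = 296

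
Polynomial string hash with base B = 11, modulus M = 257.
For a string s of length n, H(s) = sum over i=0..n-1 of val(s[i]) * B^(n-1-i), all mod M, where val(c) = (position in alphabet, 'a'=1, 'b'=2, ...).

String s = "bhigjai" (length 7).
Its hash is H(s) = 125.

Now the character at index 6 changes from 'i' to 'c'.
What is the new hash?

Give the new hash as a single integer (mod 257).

Answer: 119

Derivation:
val('i') = 9, val('c') = 3
Position k = 6, exponent = n-1-k = 0
B^0 mod M = 11^0 mod 257 = 1
Delta = (3 - 9) * 1 mod 257 = 251
New hash = (125 + 251) mod 257 = 119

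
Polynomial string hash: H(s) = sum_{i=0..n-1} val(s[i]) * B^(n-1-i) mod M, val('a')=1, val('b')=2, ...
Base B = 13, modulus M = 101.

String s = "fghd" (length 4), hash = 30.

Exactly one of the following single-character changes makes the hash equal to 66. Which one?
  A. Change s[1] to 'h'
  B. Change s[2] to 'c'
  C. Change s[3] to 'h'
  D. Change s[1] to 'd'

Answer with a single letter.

Option A: s[1]='g'->'h', delta=(8-7)*13^2 mod 101 = 68, hash=30+68 mod 101 = 98
Option B: s[2]='h'->'c', delta=(3-8)*13^1 mod 101 = 36, hash=30+36 mod 101 = 66 <-- target
Option C: s[3]='d'->'h', delta=(8-4)*13^0 mod 101 = 4, hash=30+4 mod 101 = 34
Option D: s[1]='g'->'d', delta=(4-7)*13^2 mod 101 = 99, hash=30+99 mod 101 = 28

Answer: B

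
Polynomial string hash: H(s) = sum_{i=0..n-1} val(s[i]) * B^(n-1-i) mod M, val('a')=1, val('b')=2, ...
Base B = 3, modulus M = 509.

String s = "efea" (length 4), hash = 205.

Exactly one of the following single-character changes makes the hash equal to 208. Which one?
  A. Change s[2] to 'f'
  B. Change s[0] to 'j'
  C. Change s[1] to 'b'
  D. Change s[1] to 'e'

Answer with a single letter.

Option A: s[2]='e'->'f', delta=(6-5)*3^1 mod 509 = 3, hash=205+3 mod 509 = 208 <-- target
Option B: s[0]='e'->'j', delta=(10-5)*3^3 mod 509 = 135, hash=205+135 mod 509 = 340
Option C: s[1]='f'->'b', delta=(2-6)*3^2 mod 509 = 473, hash=205+473 mod 509 = 169
Option D: s[1]='f'->'e', delta=(5-6)*3^2 mod 509 = 500, hash=205+500 mod 509 = 196

Answer: A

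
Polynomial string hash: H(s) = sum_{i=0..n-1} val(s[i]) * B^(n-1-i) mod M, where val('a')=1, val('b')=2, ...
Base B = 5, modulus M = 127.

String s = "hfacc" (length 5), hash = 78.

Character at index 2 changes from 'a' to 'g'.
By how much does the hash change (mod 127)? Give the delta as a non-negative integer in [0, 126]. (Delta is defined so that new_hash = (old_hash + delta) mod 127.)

Delta formula: (val(new) - val(old)) * B^(n-1-k) mod M
  val('g') - val('a') = 7 - 1 = 6
  B^(n-1-k) = 5^2 mod 127 = 25
  Delta = 6 * 25 mod 127 = 23

Answer: 23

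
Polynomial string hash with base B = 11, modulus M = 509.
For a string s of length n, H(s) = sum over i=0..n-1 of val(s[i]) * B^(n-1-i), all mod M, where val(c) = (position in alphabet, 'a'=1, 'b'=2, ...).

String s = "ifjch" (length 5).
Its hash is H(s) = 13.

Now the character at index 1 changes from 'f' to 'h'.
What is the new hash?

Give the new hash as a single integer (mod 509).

val('f') = 6, val('h') = 8
Position k = 1, exponent = n-1-k = 3
B^3 mod M = 11^3 mod 509 = 313
Delta = (8 - 6) * 313 mod 509 = 117
New hash = (13 + 117) mod 509 = 130

Answer: 130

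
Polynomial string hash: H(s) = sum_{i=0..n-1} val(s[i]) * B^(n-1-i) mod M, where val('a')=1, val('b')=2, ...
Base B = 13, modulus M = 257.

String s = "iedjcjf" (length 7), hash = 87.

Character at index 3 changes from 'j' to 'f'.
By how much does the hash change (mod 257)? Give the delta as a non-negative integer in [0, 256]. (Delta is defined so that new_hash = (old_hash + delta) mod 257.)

Answer: 207

Derivation:
Delta formula: (val(new) - val(old)) * B^(n-1-k) mod M
  val('f') - val('j') = 6 - 10 = -4
  B^(n-1-k) = 13^3 mod 257 = 141
  Delta = -4 * 141 mod 257 = 207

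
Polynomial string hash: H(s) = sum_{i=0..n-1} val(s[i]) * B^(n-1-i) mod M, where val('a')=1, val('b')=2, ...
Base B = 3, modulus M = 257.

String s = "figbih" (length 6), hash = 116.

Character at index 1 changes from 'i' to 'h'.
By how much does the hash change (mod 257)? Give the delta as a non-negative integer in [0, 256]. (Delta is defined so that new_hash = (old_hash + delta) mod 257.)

Delta formula: (val(new) - val(old)) * B^(n-1-k) mod M
  val('h') - val('i') = 8 - 9 = -1
  B^(n-1-k) = 3^4 mod 257 = 81
  Delta = -1 * 81 mod 257 = 176

Answer: 176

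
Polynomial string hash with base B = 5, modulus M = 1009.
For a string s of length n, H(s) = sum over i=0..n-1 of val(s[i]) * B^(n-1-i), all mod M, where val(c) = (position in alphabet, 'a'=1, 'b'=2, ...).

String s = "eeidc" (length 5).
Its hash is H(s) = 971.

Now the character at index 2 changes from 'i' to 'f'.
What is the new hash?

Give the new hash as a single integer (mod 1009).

Answer: 896

Derivation:
val('i') = 9, val('f') = 6
Position k = 2, exponent = n-1-k = 2
B^2 mod M = 5^2 mod 1009 = 25
Delta = (6 - 9) * 25 mod 1009 = 934
New hash = (971 + 934) mod 1009 = 896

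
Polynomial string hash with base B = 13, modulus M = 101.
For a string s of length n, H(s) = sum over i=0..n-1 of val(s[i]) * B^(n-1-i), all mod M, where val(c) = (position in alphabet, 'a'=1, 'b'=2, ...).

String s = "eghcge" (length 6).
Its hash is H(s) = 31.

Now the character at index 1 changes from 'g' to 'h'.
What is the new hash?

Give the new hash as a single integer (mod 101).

val('g') = 7, val('h') = 8
Position k = 1, exponent = n-1-k = 4
B^4 mod M = 13^4 mod 101 = 79
Delta = (8 - 7) * 79 mod 101 = 79
New hash = (31 + 79) mod 101 = 9

Answer: 9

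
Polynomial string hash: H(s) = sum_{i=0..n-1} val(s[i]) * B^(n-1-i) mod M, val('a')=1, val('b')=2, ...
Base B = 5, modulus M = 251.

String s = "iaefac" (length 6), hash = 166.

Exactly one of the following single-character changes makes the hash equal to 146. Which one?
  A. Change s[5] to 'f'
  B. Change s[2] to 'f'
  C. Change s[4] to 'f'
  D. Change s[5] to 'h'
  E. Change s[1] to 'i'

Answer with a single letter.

Option A: s[5]='c'->'f', delta=(6-3)*5^0 mod 251 = 3, hash=166+3 mod 251 = 169
Option B: s[2]='e'->'f', delta=(6-5)*5^3 mod 251 = 125, hash=166+125 mod 251 = 40
Option C: s[4]='a'->'f', delta=(6-1)*5^1 mod 251 = 25, hash=166+25 mod 251 = 191
Option D: s[5]='c'->'h', delta=(8-3)*5^0 mod 251 = 5, hash=166+5 mod 251 = 171
Option E: s[1]='a'->'i', delta=(9-1)*5^4 mod 251 = 231, hash=166+231 mod 251 = 146 <-- target

Answer: E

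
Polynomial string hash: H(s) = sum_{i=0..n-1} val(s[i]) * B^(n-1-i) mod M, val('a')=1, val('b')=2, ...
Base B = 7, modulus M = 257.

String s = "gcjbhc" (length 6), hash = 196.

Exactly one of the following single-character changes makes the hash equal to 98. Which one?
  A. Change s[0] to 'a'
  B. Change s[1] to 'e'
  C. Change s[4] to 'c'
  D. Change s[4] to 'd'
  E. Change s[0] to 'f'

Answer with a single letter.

Answer: A

Derivation:
Option A: s[0]='g'->'a', delta=(1-7)*7^5 mod 257 = 159, hash=196+159 mod 257 = 98 <-- target
Option B: s[1]='c'->'e', delta=(5-3)*7^4 mod 257 = 176, hash=196+176 mod 257 = 115
Option C: s[4]='h'->'c', delta=(3-8)*7^1 mod 257 = 222, hash=196+222 mod 257 = 161
Option D: s[4]='h'->'d', delta=(4-8)*7^1 mod 257 = 229, hash=196+229 mod 257 = 168
Option E: s[0]='g'->'f', delta=(6-7)*7^5 mod 257 = 155, hash=196+155 mod 257 = 94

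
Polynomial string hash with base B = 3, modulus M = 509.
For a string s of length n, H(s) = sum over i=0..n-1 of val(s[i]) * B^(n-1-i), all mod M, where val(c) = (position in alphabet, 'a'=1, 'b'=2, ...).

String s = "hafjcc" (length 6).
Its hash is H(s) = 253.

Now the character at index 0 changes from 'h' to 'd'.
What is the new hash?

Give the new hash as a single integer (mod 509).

Answer: 299

Derivation:
val('h') = 8, val('d') = 4
Position k = 0, exponent = n-1-k = 5
B^5 mod M = 3^5 mod 509 = 243
Delta = (4 - 8) * 243 mod 509 = 46
New hash = (253 + 46) mod 509 = 299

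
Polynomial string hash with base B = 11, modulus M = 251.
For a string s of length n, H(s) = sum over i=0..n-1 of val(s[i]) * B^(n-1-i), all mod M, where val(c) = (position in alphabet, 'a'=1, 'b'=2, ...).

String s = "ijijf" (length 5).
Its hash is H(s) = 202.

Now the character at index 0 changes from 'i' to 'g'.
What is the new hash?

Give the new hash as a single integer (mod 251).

val('i') = 9, val('g') = 7
Position k = 0, exponent = n-1-k = 4
B^4 mod M = 11^4 mod 251 = 83
Delta = (7 - 9) * 83 mod 251 = 85
New hash = (202 + 85) mod 251 = 36

Answer: 36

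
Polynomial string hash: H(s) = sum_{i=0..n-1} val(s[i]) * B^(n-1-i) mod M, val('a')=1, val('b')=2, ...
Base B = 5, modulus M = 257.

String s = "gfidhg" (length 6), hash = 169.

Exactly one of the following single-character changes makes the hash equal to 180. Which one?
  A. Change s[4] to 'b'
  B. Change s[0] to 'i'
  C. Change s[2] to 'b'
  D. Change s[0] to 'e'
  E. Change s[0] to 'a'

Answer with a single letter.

Answer: E

Derivation:
Option A: s[4]='h'->'b', delta=(2-8)*5^1 mod 257 = 227, hash=169+227 mod 257 = 139
Option B: s[0]='g'->'i', delta=(9-7)*5^5 mod 257 = 82, hash=169+82 mod 257 = 251
Option C: s[2]='i'->'b', delta=(2-9)*5^3 mod 257 = 153, hash=169+153 mod 257 = 65
Option D: s[0]='g'->'e', delta=(5-7)*5^5 mod 257 = 175, hash=169+175 mod 257 = 87
Option E: s[0]='g'->'a', delta=(1-7)*5^5 mod 257 = 11, hash=169+11 mod 257 = 180 <-- target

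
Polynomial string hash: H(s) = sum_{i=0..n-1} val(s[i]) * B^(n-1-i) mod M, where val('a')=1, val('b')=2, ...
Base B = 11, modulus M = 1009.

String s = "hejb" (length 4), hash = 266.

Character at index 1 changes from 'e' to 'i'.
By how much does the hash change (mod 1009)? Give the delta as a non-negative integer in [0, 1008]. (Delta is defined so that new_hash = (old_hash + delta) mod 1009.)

Answer: 484

Derivation:
Delta formula: (val(new) - val(old)) * B^(n-1-k) mod M
  val('i') - val('e') = 9 - 5 = 4
  B^(n-1-k) = 11^2 mod 1009 = 121
  Delta = 4 * 121 mod 1009 = 484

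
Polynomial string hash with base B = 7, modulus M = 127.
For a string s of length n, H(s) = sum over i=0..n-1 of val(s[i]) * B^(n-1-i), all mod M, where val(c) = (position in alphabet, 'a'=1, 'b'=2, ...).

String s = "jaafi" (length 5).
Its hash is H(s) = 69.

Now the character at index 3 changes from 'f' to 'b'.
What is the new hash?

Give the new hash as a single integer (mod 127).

Answer: 41

Derivation:
val('f') = 6, val('b') = 2
Position k = 3, exponent = n-1-k = 1
B^1 mod M = 7^1 mod 127 = 7
Delta = (2 - 6) * 7 mod 127 = 99
New hash = (69 + 99) mod 127 = 41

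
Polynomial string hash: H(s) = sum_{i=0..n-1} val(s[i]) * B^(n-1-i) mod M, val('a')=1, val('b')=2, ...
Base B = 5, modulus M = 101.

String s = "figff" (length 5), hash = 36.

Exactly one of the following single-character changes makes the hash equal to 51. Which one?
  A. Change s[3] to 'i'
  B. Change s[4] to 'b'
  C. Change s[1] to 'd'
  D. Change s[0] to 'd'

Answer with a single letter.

Answer: A

Derivation:
Option A: s[3]='f'->'i', delta=(9-6)*5^1 mod 101 = 15, hash=36+15 mod 101 = 51 <-- target
Option B: s[4]='f'->'b', delta=(2-6)*5^0 mod 101 = 97, hash=36+97 mod 101 = 32
Option C: s[1]='i'->'d', delta=(4-9)*5^3 mod 101 = 82, hash=36+82 mod 101 = 17
Option D: s[0]='f'->'d', delta=(4-6)*5^4 mod 101 = 63, hash=36+63 mod 101 = 99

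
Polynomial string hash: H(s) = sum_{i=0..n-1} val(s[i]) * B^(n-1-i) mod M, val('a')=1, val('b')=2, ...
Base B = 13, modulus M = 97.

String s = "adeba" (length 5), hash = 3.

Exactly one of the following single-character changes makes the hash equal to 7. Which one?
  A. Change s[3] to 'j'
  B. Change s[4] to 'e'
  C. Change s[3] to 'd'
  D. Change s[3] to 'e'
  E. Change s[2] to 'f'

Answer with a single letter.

Answer: B

Derivation:
Option A: s[3]='b'->'j', delta=(10-2)*13^1 mod 97 = 7, hash=3+7 mod 97 = 10
Option B: s[4]='a'->'e', delta=(5-1)*13^0 mod 97 = 4, hash=3+4 mod 97 = 7 <-- target
Option C: s[3]='b'->'d', delta=(4-2)*13^1 mod 97 = 26, hash=3+26 mod 97 = 29
Option D: s[3]='b'->'e', delta=(5-2)*13^1 mod 97 = 39, hash=3+39 mod 97 = 42
Option E: s[2]='e'->'f', delta=(6-5)*13^2 mod 97 = 72, hash=3+72 mod 97 = 75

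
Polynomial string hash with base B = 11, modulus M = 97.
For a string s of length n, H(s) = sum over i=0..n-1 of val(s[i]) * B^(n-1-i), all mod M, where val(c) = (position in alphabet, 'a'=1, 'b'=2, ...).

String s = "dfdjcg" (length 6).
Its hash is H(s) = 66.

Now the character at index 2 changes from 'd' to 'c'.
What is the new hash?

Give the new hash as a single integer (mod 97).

Answer: 93

Derivation:
val('d') = 4, val('c') = 3
Position k = 2, exponent = n-1-k = 3
B^3 mod M = 11^3 mod 97 = 70
Delta = (3 - 4) * 70 mod 97 = 27
New hash = (66 + 27) mod 97 = 93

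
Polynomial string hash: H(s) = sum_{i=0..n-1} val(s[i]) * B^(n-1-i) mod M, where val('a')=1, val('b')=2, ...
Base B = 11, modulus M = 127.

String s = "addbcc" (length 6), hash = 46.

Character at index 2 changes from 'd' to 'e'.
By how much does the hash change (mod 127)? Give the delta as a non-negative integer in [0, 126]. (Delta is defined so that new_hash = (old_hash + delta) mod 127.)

Answer: 61

Derivation:
Delta formula: (val(new) - val(old)) * B^(n-1-k) mod M
  val('e') - val('d') = 5 - 4 = 1
  B^(n-1-k) = 11^3 mod 127 = 61
  Delta = 1 * 61 mod 127 = 61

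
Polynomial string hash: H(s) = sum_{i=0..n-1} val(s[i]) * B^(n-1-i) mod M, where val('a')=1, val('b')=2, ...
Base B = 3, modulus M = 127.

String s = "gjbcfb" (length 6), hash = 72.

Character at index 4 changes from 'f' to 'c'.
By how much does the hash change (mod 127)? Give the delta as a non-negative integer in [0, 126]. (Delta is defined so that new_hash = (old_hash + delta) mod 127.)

Delta formula: (val(new) - val(old)) * B^(n-1-k) mod M
  val('c') - val('f') = 3 - 6 = -3
  B^(n-1-k) = 3^1 mod 127 = 3
  Delta = -3 * 3 mod 127 = 118

Answer: 118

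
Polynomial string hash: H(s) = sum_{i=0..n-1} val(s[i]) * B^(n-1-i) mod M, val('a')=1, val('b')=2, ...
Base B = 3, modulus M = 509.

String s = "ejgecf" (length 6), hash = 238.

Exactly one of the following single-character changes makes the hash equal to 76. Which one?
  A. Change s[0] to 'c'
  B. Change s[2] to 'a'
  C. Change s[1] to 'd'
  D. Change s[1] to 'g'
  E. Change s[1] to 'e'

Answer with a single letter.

Option A: s[0]='e'->'c', delta=(3-5)*3^5 mod 509 = 23, hash=238+23 mod 509 = 261
Option B: s[2]='g'->'a', delta=(1-7)*3^3 mod 509 = 347, hash=238+347 mod 509 = 76 <-- target
Option C: s[1]='j'->'d', delta=(4-10)*3^4 mod 509 = 23, hash=238+23 mod 509 = 261
Option D: s[1]='j'->'g', delta=(7-10)*3^4 mod 509 = 266, hash=238+266 mod 509 = 504
Option E: s[1]='j'->'e', delta=(5-10)*3^4 mod 509 = 104, hash=238+104 mod 509 = 342

Answer: B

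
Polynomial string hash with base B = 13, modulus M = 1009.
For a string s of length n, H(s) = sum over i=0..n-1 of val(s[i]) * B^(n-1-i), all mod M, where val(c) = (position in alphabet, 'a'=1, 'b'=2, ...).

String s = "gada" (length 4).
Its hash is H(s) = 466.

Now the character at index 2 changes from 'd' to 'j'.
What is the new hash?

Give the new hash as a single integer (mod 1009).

val('d') = 4, val('j') = 10
Position k = 2, exponent = n-1-k = 1
B^1 mod M = 13^1 mod 1009 = 13
Delta = (10 - 4) * 13 mod 1009 = 78
New hash = (466 + 78) mod 1009 = 544

Answer: 544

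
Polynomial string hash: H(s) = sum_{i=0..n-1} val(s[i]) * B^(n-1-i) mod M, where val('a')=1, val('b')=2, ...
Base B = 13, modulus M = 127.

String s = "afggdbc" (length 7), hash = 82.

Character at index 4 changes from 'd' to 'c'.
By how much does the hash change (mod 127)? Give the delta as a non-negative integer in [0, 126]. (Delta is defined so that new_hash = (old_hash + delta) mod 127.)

Answer: 85

Derivation:
Delta formula: (val(new) - val(old)) * B^(n-1-k) mod M
  val('c') - val('d') = 3 - 4 = -1
  B^(n-1-k) = 13^2 mod 127 = 42
  Delta = -1 * 42 mod 127 = 85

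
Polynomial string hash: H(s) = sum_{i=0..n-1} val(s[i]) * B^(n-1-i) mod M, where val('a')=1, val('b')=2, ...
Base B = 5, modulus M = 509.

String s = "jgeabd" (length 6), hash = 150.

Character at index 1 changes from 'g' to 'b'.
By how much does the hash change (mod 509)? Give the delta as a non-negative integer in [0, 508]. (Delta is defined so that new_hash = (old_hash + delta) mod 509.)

Delta formula: (val(new) - val(old)) * B^(n-1-k) mod M
  val('b') - val('g') = 2 - 7 = -5
  B^(n-1-k) = 5^4 mod 509 = 116
  Delta = -5 * 116 mod 509 = 438

Answer: 438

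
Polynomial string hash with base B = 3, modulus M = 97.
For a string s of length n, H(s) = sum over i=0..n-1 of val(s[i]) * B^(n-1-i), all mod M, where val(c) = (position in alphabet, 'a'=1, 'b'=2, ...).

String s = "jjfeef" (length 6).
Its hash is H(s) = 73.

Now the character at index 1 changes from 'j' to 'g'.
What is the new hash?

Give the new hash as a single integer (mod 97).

Answer: 24

Derivation:
val('j') = 10, val('g') = 7
Position k = 1, exponent = n-1-k = 4
B^4 mod M = 3^4 mod 97 = 81
Delta = (7 - 10) * 81 mod 97 = 48
New hash = (73 + 48) mod 97 = 24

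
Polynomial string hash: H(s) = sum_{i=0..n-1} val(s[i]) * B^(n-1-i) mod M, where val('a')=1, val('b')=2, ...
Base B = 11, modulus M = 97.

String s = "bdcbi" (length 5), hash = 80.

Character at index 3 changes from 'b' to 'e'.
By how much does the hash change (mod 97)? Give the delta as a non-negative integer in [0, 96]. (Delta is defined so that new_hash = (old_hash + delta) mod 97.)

Delta formula: (val(new) - val(old)) * B^(n-1-k) mod M
  val('e') - val('b') = 5 - 2 = 3
  B^(n-1-k) = 11^1 mod 97 = 11
  Delta = 3 * 11 mod 97 = 33

Answer: 33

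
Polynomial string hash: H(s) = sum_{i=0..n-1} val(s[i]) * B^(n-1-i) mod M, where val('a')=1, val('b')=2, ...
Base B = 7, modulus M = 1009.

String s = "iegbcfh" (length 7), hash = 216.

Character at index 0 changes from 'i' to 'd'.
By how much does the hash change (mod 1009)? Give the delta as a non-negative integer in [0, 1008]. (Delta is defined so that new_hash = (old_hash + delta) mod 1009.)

Answer: 2

Derivation:
Delta formula: (val(new) - val(old)) * B^(n-1-k) mod M
  val('d') - val('i') = 4 - 9 = -5
  B^(n-1-k) = 7^6 mod 1009 = 605
  Delta = -5 * 605 mod 1009 = 2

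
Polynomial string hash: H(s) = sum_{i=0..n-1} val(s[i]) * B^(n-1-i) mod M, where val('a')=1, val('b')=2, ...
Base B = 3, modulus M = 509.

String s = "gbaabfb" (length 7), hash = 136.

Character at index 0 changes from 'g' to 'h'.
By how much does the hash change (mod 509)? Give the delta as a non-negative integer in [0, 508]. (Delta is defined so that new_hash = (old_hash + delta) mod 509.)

Answer: 220

Derivation:
Delta formula: (val(new) - val(old)) * B^(n-1-k) mod M
  val('h') - val('g') = 8 - 7 = 1
  B^(n-1-k) = 3^6 mod 509 = 220
  Delta = 1 * 220 mod 509 = 220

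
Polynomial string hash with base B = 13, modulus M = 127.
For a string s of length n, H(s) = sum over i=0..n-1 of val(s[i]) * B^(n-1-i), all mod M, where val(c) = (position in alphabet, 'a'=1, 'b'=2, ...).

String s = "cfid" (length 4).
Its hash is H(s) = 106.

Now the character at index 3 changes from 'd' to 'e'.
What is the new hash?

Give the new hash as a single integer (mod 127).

Answer: 107

Derivation:
val('d') = 4, val('e') = 5
Position k = 3, exponent = n-1-k = 0
B^0 mod M = 13^0 mod 127 = 1
Delta = (5 - 4) * 1 mod 127 = 1
New hash = (106 + 1) mod 127 = 107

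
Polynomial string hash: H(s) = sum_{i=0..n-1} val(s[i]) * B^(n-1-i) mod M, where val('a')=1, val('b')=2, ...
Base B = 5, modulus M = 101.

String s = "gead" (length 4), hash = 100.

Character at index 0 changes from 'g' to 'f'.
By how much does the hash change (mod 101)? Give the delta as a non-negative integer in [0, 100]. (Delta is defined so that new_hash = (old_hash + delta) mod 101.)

Delta formula: (val(new) - val(old)) * B^(n-1-k) mod M
  val('f') - val('g') = 6 - 7 = -1
  B^(n-1-k) = 5^3 mod 101 = 24
  Delta = -1 * 24 mod 101 = 77

Answer: 77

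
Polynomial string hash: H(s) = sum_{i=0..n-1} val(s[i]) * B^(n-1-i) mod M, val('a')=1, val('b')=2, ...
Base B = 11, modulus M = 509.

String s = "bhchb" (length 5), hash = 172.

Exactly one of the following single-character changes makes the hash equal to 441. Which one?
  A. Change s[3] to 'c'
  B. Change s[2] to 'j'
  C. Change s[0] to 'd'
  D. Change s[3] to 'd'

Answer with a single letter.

Answer: C

Derivation:
Option A: s[3]='h'->'c', delta=(3-8)*11^1 mod 509 = 454, hash=172+454 mod 509 = 117
Option B: s[2]='c'->'j', delta=(10-3)*11^2 mod 509 = 338, hash=172+338 mod 509 = 1
Option C: s[0]='b'->'d', delta=(4-2)*11^4 mod 509 = 269, hash=172+269 mod 509 = 441 <-- target
Option D: s[3]='h'->'d', delta=(4-8)*11^1 mod 509 = 465, hash=172+465 mod 509 = 128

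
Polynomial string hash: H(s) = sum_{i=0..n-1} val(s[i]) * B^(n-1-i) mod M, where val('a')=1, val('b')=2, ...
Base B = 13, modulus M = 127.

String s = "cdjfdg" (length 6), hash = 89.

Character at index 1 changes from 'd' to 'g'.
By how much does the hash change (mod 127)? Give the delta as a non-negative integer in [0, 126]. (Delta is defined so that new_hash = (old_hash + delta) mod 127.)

Answer: 85

Derivation:
Delta formula: (val(new) - val(old)) * B^(n-1-k) mod M
  val('g') - val('d') = 7 - 4 = 3
  B^(n-1-k) = 13^4 mod 127 = 113
  Delta = 3 * 113 mod 127 = 85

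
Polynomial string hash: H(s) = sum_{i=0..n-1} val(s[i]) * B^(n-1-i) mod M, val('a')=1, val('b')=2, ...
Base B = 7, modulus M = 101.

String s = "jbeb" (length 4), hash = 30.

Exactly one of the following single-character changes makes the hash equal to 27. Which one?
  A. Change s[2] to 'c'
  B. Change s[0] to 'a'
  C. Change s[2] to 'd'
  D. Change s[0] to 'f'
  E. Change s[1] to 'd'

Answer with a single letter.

Option A: s[2]='e'->'c', delta=(3-5)*7^1 mod 101 = 87, hash=30+87 mod 101 = 16
Option B: s[0]='j'->'a', delta=(1-10)*7^3 mod 101 = 44, hash=30+44 mod 101 = 74
Option C: s[2]='e'->'d', delta=(4-5)*7^1 mod 101 = 94, hash=30+94 mod 101 = 23
Option D: s[0]='j'->'f', delta=(6-10)*7^3 mod 101 = 42, hash=30+42 mod 101 = 72
Option E: s[1]='b'->'d', delta=(4-2)*7^2 mod 101 = 98, hash=30+98 mod 101 = 27 <-- target

Answer: E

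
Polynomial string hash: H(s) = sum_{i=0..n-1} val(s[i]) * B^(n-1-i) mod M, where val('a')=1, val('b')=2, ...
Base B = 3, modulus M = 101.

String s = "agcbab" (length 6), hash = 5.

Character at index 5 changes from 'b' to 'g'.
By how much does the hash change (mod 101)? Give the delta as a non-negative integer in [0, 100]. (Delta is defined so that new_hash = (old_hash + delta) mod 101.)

Answer: 5

Derivation:
Delta formula: (val(new) - val(old)) * B^(n-1-k) mod M
  val('g') - val('b') = 7 - 2 = 5
  B^(n-1-k) = 3^0 mod 101 = 1
  Delta = 5 * 1 mod 101 = 5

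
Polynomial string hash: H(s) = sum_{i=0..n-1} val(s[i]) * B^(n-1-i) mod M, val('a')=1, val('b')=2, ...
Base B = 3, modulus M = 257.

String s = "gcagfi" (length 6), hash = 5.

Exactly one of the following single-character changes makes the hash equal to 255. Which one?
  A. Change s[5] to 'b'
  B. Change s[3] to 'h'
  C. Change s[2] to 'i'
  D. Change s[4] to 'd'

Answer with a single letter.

Option A: s[5]='i'->'b', delta=(2-9)*3^0 mod 257 = 250, hash=5+250 mod 257 = 255 <-- target
Option B: s[3]='g'->'h', delta=(8-7)*3^2 mod 257 = 9, hash=5+9 mod 257 = 14
Option C: s[2]='a'->'i', delta=(9-1)*3^3 mod 257 = 216, hash=5+216 mod 257 = 221
Option D: s[4]='f'->'d', delta=(4-6)*3^1 mod 257 = 251, hash=5+251 mod 257 = 256

Answer: A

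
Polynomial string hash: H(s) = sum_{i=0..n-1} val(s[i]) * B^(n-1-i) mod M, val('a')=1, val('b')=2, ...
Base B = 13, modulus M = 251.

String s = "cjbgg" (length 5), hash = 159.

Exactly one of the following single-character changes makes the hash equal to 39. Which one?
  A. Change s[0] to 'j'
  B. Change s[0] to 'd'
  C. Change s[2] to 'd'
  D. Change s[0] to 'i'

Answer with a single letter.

Option A: s[0]='c'->'j', delta=(10-3)*13^4 mod 251 = 131, hash=159+131 mod 251 = 39 <-- target
Option B: s[0]='c'->'d', delta=(4-3)*13^4 mod 251 = 198, hash=159+198 mod 251 = 106
Option C: s[2]='b'->'d', delta=(4-2)*13^2 mod 251 = 87, hash=159+87 mod 251 = 246
Option D: s[0]='c'->'i', delta=(9-3)*13^4 mod 251 = 184, hash=159+184 mod 251 = 92

Answer: A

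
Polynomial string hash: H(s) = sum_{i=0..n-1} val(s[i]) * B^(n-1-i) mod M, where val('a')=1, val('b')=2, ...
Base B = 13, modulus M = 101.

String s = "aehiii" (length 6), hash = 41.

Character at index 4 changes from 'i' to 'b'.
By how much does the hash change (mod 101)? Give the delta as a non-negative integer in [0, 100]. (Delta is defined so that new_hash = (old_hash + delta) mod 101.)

Answer: 10

Derivation:
Delta formula: (val(new) - val(old)) * B^(n-1-k) mod M
  val('b') - val('i') = 2 - 9 = -7
  B^(n-1-k) = 13^1 mod 101 = 13
  Delta = -7 * 13 mod 101 = 10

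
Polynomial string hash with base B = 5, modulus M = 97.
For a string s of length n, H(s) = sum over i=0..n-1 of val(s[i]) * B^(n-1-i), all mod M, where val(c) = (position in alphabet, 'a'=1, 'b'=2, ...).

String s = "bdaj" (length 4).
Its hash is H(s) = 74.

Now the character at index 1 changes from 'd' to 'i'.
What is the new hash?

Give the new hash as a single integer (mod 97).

Answer: 5

Derivation:
val('d') = 4, val('i') = 9
Position k = 1, exponent = n-1-k = 2
B^2 mod M = 5^2 mod 97 = 25
Delta = (9 - 4) * 25 mod 97 = 28
New hash = (74 + 28) mod 97 = 5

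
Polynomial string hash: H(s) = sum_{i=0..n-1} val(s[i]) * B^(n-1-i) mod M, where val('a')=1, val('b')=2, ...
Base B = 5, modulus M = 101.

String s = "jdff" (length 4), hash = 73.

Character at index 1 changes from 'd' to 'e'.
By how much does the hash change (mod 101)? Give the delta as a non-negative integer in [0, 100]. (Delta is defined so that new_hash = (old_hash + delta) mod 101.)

Delta formula: (val(new) - val(old)) * B^(n-1-k) mod M
  val('e') - val('d') = 5 - 4 = 1
  B^(n-1-k) = 5^2 mod 101 = 25
  Delta = 1 * 25 mod 101 = 25

Answer: 25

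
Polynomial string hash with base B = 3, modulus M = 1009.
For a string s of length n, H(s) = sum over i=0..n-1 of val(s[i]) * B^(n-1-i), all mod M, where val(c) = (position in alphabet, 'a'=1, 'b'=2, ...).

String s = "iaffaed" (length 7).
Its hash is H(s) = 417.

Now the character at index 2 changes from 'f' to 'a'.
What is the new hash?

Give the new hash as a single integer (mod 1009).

Answer: 12

Derivation:
val('f') = 6, val('a') = 1
Position k = 2, exponent = n-1-k = 4
B^4 mod M = 3^4 mod 1009 = 81
Delta = (1 - 6) * 81 mod 1009 = 604
New hash = (417 + 604) mod 1009 = 12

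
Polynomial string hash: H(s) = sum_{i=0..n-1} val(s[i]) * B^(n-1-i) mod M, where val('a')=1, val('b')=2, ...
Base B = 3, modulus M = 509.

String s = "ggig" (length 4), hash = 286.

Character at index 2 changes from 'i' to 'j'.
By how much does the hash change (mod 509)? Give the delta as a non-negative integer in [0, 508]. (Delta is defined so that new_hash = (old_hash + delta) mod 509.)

Delta formula: (val(new) - val(old)) * B^(n-1-k) mod M
  val('j') - val('i') = 10 - 9 = 1
  B^(n-1-k) = 3^1 mod 509 = 3
  Delta = 1 * 3 mod 509 = 3

Answer: 3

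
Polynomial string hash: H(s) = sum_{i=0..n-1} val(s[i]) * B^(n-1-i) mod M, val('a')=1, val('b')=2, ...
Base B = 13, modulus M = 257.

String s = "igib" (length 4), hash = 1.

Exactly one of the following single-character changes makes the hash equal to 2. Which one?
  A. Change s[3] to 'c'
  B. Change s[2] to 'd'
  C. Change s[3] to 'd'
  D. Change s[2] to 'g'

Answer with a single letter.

Answer: A

Derivation:
Option A: s[3]='b'->'c', delta=(3-2)*13^0 mod 257 = 1, hash=1+1 mod 257 = 2 <-- target
Option B: s[2]='i'->'d', delta=(4-9)*13^1 mod 257 = 192, hash=1+192 mod 257 = 193
Option C: s[3]='b'->'d', delta=(4-2)*13^0 mod 257 = 2, hash=1+2 mod 257 = 3
Option D: s[2]='i'->'g', delta=(7-9)*13^1 mod 257 = 231, hash=1+231 mod 257 = 232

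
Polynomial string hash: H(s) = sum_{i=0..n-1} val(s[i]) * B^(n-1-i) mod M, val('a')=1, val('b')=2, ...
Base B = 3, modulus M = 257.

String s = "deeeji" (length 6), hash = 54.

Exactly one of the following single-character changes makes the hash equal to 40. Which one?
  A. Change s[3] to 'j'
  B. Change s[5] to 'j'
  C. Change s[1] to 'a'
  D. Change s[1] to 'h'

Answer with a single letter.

Option A: s[3]='e'->'j', delta=(10-5)*3^2 mod 257 = 45, hash=54+45 mod 257 = 99
Option B: s[5]='i'->'j', delta=(10-9)*3^0 mod 257 = 1, hash=54+1 mod 257 = 55
Option C: s[1]='e'->'a', delta=(1-5)*3^4 mod 257 = 190, hash=54+190 mod 257 = 244
Option D: s[1]='e'->'h', delta=(8-5)*3^4 mod 257 = 243, hash=54+243 mod 257 = 40 <-- target

Answer: D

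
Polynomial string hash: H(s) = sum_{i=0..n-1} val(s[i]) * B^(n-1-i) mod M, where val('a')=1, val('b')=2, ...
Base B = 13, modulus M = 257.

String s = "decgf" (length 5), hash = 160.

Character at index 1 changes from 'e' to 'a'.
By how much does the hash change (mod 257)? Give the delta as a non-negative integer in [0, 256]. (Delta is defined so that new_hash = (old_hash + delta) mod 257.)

Delta formula: (val(new) - val(old)) * B^(n-1-k) mod M
  val('a') - val('e') = 1 - 5 = -4
  B^(n-1-k) = 13^3 mod 257 = 141
  Delta = -4 * 141 mod 257 = 207

Answer: 207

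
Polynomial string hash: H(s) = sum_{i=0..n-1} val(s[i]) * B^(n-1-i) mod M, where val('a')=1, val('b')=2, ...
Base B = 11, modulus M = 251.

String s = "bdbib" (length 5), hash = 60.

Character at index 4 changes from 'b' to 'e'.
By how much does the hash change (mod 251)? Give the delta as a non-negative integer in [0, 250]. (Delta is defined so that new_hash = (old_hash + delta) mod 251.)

Delta formula: (val(new) - val(old)) * B^(n-1-k) mod M
  val('e') - val('b') = 5 - 2 = 3
  B^(n-1-k) = 11^0 mod 251 = 1
  Delta = 3 * 1 mod 251 = 3

Answer: 3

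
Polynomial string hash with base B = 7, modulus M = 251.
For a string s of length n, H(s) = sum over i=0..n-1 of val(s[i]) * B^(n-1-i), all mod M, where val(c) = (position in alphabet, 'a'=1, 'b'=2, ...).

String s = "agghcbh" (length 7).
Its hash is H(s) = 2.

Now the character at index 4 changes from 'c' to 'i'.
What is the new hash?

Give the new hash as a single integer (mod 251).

Answer: 45

Derivation:
val('c') = 3, val('i') = 9
Position k = 4, exponent = n-1-k = 2
B^2 mod M = 7^2 mod 251 = 49
Delta = (9 - 3) * 49 mod 251 = 43
New hash = (2 + 43) mod 251 = 45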